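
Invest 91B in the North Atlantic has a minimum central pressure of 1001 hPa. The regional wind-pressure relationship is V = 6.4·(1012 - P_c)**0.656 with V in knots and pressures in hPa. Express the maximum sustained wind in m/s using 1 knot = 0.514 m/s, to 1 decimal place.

15.9 m/s

ΔP = 1012 − 1001 = 11 hPa.
V ≈ 6.4 × 11^0.656 = 6.4 × 4.821 ≈ 30.856 kt.
30.856 × 0.514 ≈ 15.86 m/s → 15.9 m/s.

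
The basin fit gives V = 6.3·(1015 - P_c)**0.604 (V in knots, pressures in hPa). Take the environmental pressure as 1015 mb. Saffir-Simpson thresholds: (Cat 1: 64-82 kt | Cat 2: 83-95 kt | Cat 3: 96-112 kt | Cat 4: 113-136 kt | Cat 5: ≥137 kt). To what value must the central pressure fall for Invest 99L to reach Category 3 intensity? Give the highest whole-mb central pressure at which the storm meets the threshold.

Category 3 begins at V = 96 kt.
Required ΔP = (96/6.3)^(1/0.604) = 15.238^1.656 ≈ 90.89 mb.
P_c ≤ 1015 − 90.89 = 924.11, so the highest integer P_c is 924 mb.

924 mb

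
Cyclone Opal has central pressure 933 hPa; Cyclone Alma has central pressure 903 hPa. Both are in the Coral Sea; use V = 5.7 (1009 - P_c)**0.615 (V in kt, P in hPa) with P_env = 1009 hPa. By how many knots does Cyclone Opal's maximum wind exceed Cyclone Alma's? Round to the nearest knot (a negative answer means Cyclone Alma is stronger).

-19 kt

Cyclone Opal: ΔP = 76; V ≈ 5.7 × 76^0.615 ≈ 81.77 kt.
Cyclone Alma: ΔP = 106; V ≈ 5.7 × 106^0.615 ≈ 100.33 kt.
Difference ≈ 81.77 − 100.33 = -18.56 → -19 kt.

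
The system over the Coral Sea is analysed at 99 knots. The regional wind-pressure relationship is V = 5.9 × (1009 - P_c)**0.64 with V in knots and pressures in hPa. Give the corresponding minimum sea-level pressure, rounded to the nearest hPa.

ΔP = (V / 5.9)^(1/0.64) = (99/5.9)^1.562.
99/5.9 = 16.780; 16.780^1.562 ≈ 81.98 hPa.
P_c = 1009 − 81.98 = 927.02 ≈ 927 hPa.

927 hPa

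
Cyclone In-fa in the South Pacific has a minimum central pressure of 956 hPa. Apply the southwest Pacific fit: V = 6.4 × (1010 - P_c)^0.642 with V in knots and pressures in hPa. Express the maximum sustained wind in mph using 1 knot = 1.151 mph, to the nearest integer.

ΔP = 1010 − 956 = 54 hPa.
V ≈ 6.4 × 54^0.642 = 6.4 × 12.948 ≈ 82.866 kt.
82.866 × 1.151 ≈ 95.38 mph → 95 mph.

95 mph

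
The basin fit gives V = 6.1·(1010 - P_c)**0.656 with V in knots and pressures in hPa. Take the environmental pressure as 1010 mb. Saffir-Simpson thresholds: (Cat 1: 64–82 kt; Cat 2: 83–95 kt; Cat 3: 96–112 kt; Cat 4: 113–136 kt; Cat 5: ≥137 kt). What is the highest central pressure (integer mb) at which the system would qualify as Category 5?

895 mb

Category 5 begins at V = 137 kt.
Required ΔP = (137/6.1)^(1/0.656) = 22.459^1.524 ≈ 114.83 mb.
P_c ≤ 1010 − 114.83 = 895.17, so the highest integer P_c is 895 mb.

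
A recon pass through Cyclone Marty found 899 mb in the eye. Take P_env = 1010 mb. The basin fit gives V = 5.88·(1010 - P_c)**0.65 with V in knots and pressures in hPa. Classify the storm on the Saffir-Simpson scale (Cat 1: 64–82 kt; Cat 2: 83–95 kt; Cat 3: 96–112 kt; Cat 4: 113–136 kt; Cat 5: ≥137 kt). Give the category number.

4

ΔP = 1010 − 899 = 111 mb.
V ≈ 5.88 × 111^0.65 = 5.88 × 21.35 ≈ 126 kt.
126 kt falls in the Category 4 band.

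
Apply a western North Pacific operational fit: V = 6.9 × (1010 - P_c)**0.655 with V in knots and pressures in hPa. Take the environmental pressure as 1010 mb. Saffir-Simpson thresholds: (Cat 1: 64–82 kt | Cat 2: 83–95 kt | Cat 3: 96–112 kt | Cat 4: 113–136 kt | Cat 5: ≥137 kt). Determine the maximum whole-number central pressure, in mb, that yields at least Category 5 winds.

Category 5 begins at V = 137 kt.
Required ΔP = (137/6.9)^(1/0.655) = 19.855^1.527 ≈ 95.83 mb.
P_c ≤ 1010 − 95.83 = 914.17, so the highest integer P_c is 914 mb.

914 mb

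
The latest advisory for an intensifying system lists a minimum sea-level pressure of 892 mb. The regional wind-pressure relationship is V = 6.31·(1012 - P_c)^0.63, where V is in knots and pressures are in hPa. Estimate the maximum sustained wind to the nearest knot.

ΔP = 1012 − 892 = 120 mb.
120^0.63 ≈ 20.412.
V ≈ 6.31 × 20.412 ≈ 128.8 kt.

129 kt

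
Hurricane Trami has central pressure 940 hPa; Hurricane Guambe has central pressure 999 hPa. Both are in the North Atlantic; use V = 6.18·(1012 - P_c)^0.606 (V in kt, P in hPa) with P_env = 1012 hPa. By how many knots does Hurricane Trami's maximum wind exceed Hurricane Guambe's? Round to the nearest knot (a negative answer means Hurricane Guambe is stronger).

53 kt

Hurricane Trami: ΔP = 72; V ≈ 6.18 × 72^0.606 ≈ 82.51 kt.
Hurricane Guambe: ΔP = 13; V ≈ 6.18 × 13^0.606 ≈ 29.24 kt.
Difference ≈ 82.51 − 29.24 = 53.27 → 53 kt.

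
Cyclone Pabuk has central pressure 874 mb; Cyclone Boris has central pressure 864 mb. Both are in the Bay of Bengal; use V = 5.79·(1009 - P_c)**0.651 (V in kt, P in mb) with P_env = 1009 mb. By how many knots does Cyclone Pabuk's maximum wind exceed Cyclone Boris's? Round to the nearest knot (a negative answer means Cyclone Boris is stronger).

-7 kt

Cyclone Pabuk: ΔP = 135; V ≈ 5.79 × 135^0.651 ≈ 141.10 kt.
Cyclone Boris: ΔP = 145; V ≈ 5.79 × 145^0.651 ≈ 147.82 kt.
Difference ≈ 141.10 − 147.82 = -6.72 → -7 kt.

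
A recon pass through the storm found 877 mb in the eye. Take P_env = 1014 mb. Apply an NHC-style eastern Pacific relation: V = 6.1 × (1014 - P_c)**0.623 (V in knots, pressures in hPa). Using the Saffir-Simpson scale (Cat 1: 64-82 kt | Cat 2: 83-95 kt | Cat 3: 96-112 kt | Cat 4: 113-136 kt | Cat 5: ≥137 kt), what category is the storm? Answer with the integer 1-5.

ΔP = 1014 − 877 = 137 mb.
V ≈ 6.1 × 137^0.623 = 6.1 × 21.44 ≈ 131 kt.
131 kt falls in the Category 4 band.

4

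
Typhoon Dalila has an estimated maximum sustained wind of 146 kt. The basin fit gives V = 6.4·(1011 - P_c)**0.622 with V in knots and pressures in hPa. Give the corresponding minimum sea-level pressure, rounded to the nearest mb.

858 mb

ΔP = (V / 6.4)^(1/0.622) = (146/6.4)^1.608.
146/6.4 = 22.812; 22.812^1.608 ≈ 152.60 mb.
P_c = 1011 − 152.60 = 858.40 ≈ 858 mb.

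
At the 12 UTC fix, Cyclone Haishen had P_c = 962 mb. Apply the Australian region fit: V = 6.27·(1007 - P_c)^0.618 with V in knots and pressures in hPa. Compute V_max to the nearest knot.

ΔP = 1007 − 962 = 45 mb.
45^0.618 ≈ 10.512.
V ≈ 6.27 × 10.512 ≈ 65.9 kt.

66 kt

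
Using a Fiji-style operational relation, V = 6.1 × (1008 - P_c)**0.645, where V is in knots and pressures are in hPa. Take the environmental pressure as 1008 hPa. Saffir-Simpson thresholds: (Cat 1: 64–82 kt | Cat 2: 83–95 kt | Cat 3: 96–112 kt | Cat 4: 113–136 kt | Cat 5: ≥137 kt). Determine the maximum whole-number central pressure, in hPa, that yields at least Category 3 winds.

936 hPa

Category 3 begins at V = 96 kt.
Required ΔP = (96/6.1)^(1/0.645) = 15.738^1.550 ≈ 71.73 hPa.
P_c ≤ 1008 − 71.73 = 936.27, so the highest integer P_c is 936 hPa.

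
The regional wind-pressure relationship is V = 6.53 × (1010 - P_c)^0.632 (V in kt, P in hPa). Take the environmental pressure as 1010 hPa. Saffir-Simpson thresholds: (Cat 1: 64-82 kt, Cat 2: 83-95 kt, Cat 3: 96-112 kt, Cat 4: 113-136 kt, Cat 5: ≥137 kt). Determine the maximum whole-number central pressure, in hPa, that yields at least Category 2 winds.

954 hPa

Category 2 begins at V = 83 kt.
Required ΔP = (83/6.53)^(1/0.632) = 12.711^1.582 ≈ 55.86 hPa.
P_c ≤ 1010 − 55.86 = 954.14, so the highest integer P_c is 954 hPa.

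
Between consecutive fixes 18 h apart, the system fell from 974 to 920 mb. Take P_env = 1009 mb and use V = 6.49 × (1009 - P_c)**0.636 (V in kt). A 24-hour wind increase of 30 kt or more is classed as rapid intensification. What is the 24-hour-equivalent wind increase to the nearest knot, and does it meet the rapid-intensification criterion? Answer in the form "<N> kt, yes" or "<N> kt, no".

67 kt, yes

V₁: ΔP = 35, V ≈ 6.49 × 35^0.636 ≈ 62.27 kt.
V₂: ΔP = 89, V ≈ 6.49 × 89^0.636 ≈ 112.73 kt.
ΔV over 18 h = 50.46 kt → 24 h equivalent = 50.46 × 24/18 ≈ 67.28 kt.
67 kt ≥ 30 kt ⇒ rapid intensification.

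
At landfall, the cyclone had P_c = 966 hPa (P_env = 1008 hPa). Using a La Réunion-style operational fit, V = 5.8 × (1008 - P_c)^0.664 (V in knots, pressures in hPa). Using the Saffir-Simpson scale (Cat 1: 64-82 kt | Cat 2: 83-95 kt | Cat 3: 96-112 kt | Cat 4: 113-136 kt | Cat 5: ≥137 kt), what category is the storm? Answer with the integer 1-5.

ΔP = 1008 − 966 = 42 hPa.
V ≈ 5.8 × 42^0.664 = 5.8 × 11.96 ≈ 69 kt.
69 kt falls in the Category 1 band.

1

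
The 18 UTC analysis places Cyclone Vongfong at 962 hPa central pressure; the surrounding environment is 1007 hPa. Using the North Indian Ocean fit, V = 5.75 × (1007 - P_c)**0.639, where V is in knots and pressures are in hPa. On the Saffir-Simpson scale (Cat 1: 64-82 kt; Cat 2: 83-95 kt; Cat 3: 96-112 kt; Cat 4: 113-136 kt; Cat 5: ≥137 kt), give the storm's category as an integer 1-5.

1

ΔP = 1007 − 962 = 45 hPa.
V ≈ 5.75 × 45^0.639 = 5.75 × 11.39 ≈ 65 kt.
65 kt falls in the Category 1 band.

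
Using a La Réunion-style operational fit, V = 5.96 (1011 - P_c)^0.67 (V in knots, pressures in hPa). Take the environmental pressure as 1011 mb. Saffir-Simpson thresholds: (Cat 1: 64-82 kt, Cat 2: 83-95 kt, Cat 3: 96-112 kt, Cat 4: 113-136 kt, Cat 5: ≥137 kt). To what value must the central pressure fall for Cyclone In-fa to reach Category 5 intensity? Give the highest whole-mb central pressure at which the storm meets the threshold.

903 mb

Category 5 begins at V = 137 kt.
Required ΔP = (137/5.96)^(1/0.67) = 22.987^1.493 ≈ 107.66 mb.
P_c ≤ 1011 − 107.66 = 903.34, so the highest integer P_c is 903 mb.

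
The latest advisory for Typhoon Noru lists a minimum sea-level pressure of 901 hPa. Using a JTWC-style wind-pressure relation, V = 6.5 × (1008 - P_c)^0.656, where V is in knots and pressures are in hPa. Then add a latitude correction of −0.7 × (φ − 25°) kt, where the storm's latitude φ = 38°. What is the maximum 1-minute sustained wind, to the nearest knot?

130 kt

ΔP = 1008 − 901 = 107 hPa.
107^0.656 ≈ 21.443.
V ≈ 6.5 × 21.443 ≈ 139.4 kt.
Latitude correction: −0.7 × (38 − 25) = -9.1 kt.
Corrected V ≈ 130.3 kt → 130 kt.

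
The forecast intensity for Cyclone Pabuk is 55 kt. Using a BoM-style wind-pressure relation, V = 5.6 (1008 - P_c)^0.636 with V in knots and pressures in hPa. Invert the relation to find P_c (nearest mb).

972 mb

ΔP = (V / 5.6)^(1/0.636) = (55/5.6)^1.572.
55/5.6 = 9.821; 9.821^1.572 ≈ 36.31 mb.
P_c = 1008 − 36.31 = 971.69 ≈ 972 mb.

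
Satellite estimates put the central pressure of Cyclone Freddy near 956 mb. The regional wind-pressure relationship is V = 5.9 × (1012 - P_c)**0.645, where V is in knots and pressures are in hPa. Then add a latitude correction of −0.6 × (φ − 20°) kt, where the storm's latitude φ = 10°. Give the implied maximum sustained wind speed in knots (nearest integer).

ΔP = 1012 − 956 = 56 mb.
56^0.645 ≈ 13.415.
V ≈ 5.9 × 13.415 ≈ 79.1 kt.
Latitude correction: −0.6 × (10 − 20) = 6 kt.
Corrected V ≈ 85.1 kt → 85 kt.

85 kt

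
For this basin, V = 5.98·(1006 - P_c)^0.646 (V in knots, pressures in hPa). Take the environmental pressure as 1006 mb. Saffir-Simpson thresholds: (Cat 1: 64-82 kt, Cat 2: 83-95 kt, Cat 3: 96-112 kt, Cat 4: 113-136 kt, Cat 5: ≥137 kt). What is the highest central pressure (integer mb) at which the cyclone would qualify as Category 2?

947 mb

Category 2 begins at V = 83 kt.
Required ΔP = (83/5.98)^(1/0.646) = 13.880^1.548 ≈ 58.67 mb.
P_c ≤ 1006 − 58.67 = 947.33, so the highest integer P_c is 947 mb.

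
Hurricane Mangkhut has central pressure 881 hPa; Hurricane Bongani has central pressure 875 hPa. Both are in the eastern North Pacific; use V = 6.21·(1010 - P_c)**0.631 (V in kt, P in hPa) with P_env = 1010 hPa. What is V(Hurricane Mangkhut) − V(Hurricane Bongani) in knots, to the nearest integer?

Hurricane Mangkhut: ΔP = 129; V ≈ 6.21 × 129^0.631 ≈ 133.31 kt.
Hurricane Bongani: ΔP = 135; V ≈ 6.21 × 135^0.631 ≈ 137.19 kt.
Difference ≈ 133.31 − 137.19 = -3.88 → -4 kt.

-4 kt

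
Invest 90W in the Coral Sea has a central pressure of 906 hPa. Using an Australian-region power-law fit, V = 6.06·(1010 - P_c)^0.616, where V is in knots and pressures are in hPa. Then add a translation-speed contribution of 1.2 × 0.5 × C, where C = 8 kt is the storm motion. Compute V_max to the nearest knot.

111 kt

ΔP = 1010 − 906 = 104 hPa.
104^0.616 ≈ 17.478.
V ≈ 6.06 × 17.478 ≈ 105.9 kt.
Translation term: 1.2 × 0.5 × 8 = 4.8 kt.
Corrected V ≈ 110.7 kt → 111 kt.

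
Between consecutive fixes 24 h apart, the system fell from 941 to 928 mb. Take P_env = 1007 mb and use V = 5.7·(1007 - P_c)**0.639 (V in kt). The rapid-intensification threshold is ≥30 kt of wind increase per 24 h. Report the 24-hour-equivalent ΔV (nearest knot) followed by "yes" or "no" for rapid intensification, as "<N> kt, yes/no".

10 kt, no

V₁: ΔP = 66, V ≈ 5.7 × 66^0.639 ≈ 82.90 kt.
V₂: ΔP = 79, V ≈ 5.7 × 79^0.639 ≈ 92.99 kt.
ΔV over 24 h = 10.09 kt → 24 h equivalent = 10.09 × 24/24 ≈ 10.09 kt.
10 kt < 30 kt ⇒ not rapid intensification.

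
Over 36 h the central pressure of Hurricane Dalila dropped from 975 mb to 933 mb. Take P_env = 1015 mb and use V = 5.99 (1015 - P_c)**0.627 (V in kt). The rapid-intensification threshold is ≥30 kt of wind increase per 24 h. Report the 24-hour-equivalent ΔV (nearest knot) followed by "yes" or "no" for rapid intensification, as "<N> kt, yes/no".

V₁: ΔP = 40, V ≈ 5.99 × 40^0.627 ≈ 60.52 kt.
V₂: ΔP = 82, V ≈ 5.99 × 82^0.627 ≈ 94.93 kt.
ΔV over 36 h = 34.41 kt → 24 h equivalent = 34.41 × 24/36 ≈ 22.94 kt.
23 kt < 30 kt ⇒ not rapid intensification.

23 kt, no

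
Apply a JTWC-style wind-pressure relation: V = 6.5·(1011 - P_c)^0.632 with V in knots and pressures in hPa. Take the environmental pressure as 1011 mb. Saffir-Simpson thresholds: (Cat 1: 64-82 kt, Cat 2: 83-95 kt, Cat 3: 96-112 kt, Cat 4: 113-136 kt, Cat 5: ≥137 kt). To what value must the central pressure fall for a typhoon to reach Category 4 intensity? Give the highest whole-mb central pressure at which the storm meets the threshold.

Category 4 begins at V = 113 kt.
Required ΔP = (113/6.5)^(1/0.632) = 17.385^1.582 ≈ 91.68 mb.
P_c ≤ 1011 − 91.68 = 919.32, so the highest integer P_c is 919 mb.

919 mb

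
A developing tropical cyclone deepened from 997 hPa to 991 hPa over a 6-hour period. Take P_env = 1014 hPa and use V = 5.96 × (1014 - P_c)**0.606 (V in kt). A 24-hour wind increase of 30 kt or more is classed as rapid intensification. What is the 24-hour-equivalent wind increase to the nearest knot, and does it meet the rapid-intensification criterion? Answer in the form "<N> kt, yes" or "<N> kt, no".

V₁: ΔP = 17, V ≈ 5.96 × 17^0.606 ≈ 33.18 kt.
V₂: ΔP = 23, V ≈ 5.96 × 23^0.606 ≈ 39.85 kt.
ΔV over 6 h = 6.67 kt → 24 h equivalent = 6.67 × 24/6 ≈ 26.68 kt.
27 kt < 30 kt ⇒ not rapid intensification.

27 kt, no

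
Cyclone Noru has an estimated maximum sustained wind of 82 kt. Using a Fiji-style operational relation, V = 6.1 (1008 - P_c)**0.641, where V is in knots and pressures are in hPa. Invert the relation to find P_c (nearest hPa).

950 hPa

ΔP = (V / 6.1)^(1/0.641) = (82/6.1)^1.560.
82/6.1 = 13.443; 13.443^1.560 ≈ 57.61 hPa.
P_c = 1008 − 57.61 = 950.39 ≈ 950 hPa.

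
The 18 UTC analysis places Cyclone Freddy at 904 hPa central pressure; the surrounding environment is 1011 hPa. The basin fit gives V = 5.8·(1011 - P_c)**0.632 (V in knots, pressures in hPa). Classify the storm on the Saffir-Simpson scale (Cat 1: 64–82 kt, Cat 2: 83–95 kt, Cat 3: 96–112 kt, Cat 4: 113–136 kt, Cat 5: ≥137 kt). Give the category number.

ΔP = 1011 − 904 = 107 hPa.
V ≈ 5.8 × 107^0.632 = 5.8 × 19.17 ≈ 111 kt.
111 kt falls in the Category 3 band.

3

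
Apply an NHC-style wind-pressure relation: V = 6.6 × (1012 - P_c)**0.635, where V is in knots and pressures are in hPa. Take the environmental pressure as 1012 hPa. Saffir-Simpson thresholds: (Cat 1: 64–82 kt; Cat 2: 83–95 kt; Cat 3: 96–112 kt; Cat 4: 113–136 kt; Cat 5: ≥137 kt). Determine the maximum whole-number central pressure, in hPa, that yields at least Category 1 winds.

976 hPa

Category 1 begins at V = 64 kt.
Required ΔP = (64/6.6)^(1/0.635) = 9.697^1.575 ≈ 35.79 hPa.
P_c ≤ 1012 − 35.79 = 976.21, so the highest integer P_c is 976 hPa.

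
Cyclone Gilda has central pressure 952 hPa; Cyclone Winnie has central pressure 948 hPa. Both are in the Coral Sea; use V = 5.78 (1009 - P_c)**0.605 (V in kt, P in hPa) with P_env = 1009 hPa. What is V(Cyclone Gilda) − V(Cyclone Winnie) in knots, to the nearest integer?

-3 kt

Cyclone Gilda: ΔP = 57; V ≈ 5.78 × 57^0.605 ≈ 66.72 kt.
Cyclone Winnie: ΔP = 61; V ≈ 5.78 × 61^0.605 ≈ 69.51 kt.
Difference ≈ 66.72 − 69.51 = -2.79 → -3 kt.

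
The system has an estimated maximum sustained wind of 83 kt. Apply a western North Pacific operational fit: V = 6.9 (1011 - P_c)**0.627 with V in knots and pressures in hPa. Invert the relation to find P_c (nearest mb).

958 mb

ΔP = (V / 6.9)^(1/0.627) = (83/6.9)^1.595.
83/6.9 = 12.029; 12.029^1.595 ≈ 52.83 mb.
P_c = 1011 − 52.83 = 958.17 ≈ 958 mb.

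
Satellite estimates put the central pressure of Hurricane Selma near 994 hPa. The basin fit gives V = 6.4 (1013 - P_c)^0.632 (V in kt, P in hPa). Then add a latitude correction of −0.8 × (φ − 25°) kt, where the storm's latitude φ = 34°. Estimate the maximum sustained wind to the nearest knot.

34 kt

ΔP = 1013 − 994 = 19 hPa.
19^0.632 ≈ 6.429.
V ≈ 6.4 × 6.429 ≈ 41.1 kt.
Latitude correction: −0.8 × (34 − 25) = -7.2 kt.
Corrected V ≈ 33.9 kt → 34 kt.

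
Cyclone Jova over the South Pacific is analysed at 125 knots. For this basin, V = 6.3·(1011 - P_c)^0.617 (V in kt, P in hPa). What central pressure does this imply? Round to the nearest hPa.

ΔP = (V / 6.3)^(1/0.617) = (125/6.3)^1.621.
125/6.3 = 19.841; 19.841^1.621 ≈ 126.77 hPa.
P_c = 1011 − 126.77 = 884.23 ≈ 884 hPa.

884 hPa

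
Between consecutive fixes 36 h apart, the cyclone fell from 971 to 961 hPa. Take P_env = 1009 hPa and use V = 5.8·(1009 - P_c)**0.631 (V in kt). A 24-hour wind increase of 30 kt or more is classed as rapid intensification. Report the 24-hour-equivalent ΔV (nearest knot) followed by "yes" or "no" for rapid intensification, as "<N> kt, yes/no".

V₁: ΔP = 38, V ≈ 5.8 × 38^0.631 ≈ 57.58 kt.
V₂: ΔP = 48, V ≈ 5.8 × 48^0.631 ≈ 66.73 kt.
ΔV over 36 h = 9.15 kt → 24 h equivalent = 9.15 × 24/36 ≈ 6.10 kt.
6 kt < 30 kt ⇒ not rapid intensification.

6 kt, no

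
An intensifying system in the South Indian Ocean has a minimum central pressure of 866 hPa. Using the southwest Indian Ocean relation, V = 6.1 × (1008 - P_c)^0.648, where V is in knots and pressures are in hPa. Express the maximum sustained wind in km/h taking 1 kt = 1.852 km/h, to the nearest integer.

280 km/h

ΔP = 1008 − 866 = 142 hPa.
V ≈ 6.1 × 142^0.648 = 6.1 × 24.813 ≈ 151.361 kt.
151.361 × 1.852 ≈ 280.32 km/h → 280 km/h.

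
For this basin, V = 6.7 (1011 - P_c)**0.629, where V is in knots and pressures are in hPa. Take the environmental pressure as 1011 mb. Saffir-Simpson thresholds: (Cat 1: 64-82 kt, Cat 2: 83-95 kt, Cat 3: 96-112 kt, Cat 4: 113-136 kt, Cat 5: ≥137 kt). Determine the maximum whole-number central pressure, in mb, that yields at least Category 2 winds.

Category 2 begins at V = 83 kt.
Required ΔP = (83/6.7)^(1/0.629) = 12.388^1.590 ≈ 54.66 mb.
P_c ≤ 1011 − 54.66 = 956.34, so the highest integer P_c is 956 mb.

956 mb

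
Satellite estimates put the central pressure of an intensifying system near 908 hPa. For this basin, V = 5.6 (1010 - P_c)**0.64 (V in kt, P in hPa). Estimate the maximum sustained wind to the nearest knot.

108 kt

ΔP = 1010 − 908 = 102 hPa.
102^0.64 ≈ 19.298.
V ≈ 5.6 × 19.298 ≈ 108.1 kt.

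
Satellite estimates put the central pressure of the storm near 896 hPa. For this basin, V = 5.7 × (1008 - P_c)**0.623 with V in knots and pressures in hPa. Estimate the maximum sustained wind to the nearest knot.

108 kt

ΔP = 1008 − 896 = 112 hPa.
112^0.623 ≈ 18.909.
V ≈ 5.7 × 18.909 ≈ 107.8 kt.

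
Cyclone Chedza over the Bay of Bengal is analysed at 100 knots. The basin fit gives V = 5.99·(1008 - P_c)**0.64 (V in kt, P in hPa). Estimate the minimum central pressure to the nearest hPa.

ΔP = (V / 5.99)^(1/0.64) = (100/5.99)^1.562.
100/5.99 = 16.694; 16.694^1.562 ≈ 81.33 hPa.
P_c = 1008 − 81.33 = 926.67 ≈ 927 hPa.

927 hPa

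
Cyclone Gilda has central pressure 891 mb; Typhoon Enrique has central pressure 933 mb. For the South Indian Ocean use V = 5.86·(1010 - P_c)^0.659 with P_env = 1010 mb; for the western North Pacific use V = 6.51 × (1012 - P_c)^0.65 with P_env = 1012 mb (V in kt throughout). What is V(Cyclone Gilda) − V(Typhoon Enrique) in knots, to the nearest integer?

25 kt

Cyclone Gilda: ΔP = 119; V ≈ 5.86 × 119^0.659 ≈ 136.67 kt.
Typhoon Enrique: ΔP = 79; V ≈ 6.51 × 79^0.65 ≈ 111.44 kt.
Difference ≈ 136.67 − 111.44 = 25.23 → 25 kt.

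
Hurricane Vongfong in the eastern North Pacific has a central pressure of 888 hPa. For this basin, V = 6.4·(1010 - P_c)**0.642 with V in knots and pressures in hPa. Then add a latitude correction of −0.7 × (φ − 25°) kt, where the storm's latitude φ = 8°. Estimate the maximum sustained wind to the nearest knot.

152 kt

ΔP = 1010 − 888 = 122 hPa.
122^0.642 ≈ 21.850.
V ≈ 6.4 × 21.850 ≈ 139.8 kt.
Latitude correction: −0.7 × (8 − 25) = 11.9 kt.
Corrected V ≈ 151.7 kt → 152 kt.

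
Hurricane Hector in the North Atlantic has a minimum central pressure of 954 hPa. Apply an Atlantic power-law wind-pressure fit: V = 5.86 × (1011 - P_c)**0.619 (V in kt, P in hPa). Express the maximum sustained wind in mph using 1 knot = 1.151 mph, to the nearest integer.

ΔP = 1011 − 954 = 57 hPa.
V ≈ 5.86 × 57^0.619 = 5.86 × 12.215 ≈ 71.579 kt.
71.579 × 1.151 ≈ 82.39 mph → 82 mph.

82 mph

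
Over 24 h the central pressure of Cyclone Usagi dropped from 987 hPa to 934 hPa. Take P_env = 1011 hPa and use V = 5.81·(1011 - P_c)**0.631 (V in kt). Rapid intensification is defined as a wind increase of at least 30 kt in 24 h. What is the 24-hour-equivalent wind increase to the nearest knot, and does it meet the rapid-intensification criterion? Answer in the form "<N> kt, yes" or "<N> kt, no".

47 kt, yes

V₁: ΔP = 24, V ≈ 5.81 × 24^0.631 ≈ 43.16 kt.
V₂: ΔP = 77, V ≈ 5.81 × 77^0.631 ≈ 90.06 kt.
ΔV over 24 h = 46.90 kt → 24 h equivalent = 46.90 × 24/24 ≈ 46.90 kt.
47 kt ≥ 30 kt ⇒ rapid intensification.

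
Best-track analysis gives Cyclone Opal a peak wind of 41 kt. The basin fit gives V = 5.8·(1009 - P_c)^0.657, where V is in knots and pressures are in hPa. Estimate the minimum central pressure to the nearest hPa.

ΔP = (V / 5.8)^(1/0.657) = (41/5.8)^1.522.
41/5.8 = 7.069; 7.069^1.522 ≈ 19.62 hPa.
P_c = 1009 − 19.62 = 989.38 ≈ 989 hPa.

989 hPa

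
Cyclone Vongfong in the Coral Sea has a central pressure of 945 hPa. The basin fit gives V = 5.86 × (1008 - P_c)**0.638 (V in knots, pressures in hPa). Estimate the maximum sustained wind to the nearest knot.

ΔP = 1008 − 945 = 63 hPa.
63^0.638 ≈ 14.060.
V ≈ 5.86 × 14.060 ≈ 82.4 kt.

82 kt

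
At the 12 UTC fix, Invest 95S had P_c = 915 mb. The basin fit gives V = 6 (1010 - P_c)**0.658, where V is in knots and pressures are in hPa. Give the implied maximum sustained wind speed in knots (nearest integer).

ΔP = 1010 − 915 = 95 mb.
95^0.658 ≈ 20.014.
V ≈ 6 × 20.014 ≈ 120.1 kt.

120 kt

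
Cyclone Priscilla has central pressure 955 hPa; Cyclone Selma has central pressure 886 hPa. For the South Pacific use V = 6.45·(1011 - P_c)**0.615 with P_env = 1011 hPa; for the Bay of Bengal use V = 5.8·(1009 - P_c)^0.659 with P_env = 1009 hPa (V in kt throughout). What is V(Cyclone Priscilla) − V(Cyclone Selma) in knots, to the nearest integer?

-62 kt

Cyclone Priscilla: ΔP = 56; V ≈ 6.45 × 56^0.615 ≈ 76.68 kt.
Cyclone Selma: ΔP = 123; V ≈ 5.8 × 123^0.659 ≈ 138.25 kt.
Difference ≈ 76.68 − 138.25 = -61.57 → -62 kt.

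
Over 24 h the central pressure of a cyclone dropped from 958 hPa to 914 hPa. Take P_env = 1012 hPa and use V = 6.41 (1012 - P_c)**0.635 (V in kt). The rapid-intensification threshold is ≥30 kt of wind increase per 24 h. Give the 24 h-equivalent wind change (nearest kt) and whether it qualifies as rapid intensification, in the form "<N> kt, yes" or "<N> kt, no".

V₁: ΔP = 54, V ≈ 6.41 × 54^0.635 ≈ 80.71 kt.
V₂: ΔP = 98, V ≈ 6.41 × 98^0.635 ≈ 117.84 kt.
ΔV over 24 h = 37.13 kt → 24 h equivalent = 37.13 × 24/24 ≈ 37.13 kt.
37 kt ≥ 30 kt ⇒ rapid intensification.

37 kt, yes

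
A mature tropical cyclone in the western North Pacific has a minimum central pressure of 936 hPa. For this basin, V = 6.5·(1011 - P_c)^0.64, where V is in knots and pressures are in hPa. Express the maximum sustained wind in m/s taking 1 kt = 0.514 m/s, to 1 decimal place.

ΔP = 1011 − 936 = 75 hPa.
V ≈ 6.5 × 75^0.64 = 6.5 × 15.850 ≈ 103.027 kt.
103.027 × 0.514 ≈ 52.96 m/s → 53.0 m/s.

53.0 m/s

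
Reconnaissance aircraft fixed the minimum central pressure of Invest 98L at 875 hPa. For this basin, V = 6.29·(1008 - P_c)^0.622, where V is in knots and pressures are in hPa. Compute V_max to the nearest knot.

132 kt

ΔP = 1008 − 875 = 133 hPa.
133^0.622 ≈ 20.943.
V ≈ 6.29 × 20.943 ≈ 131.7 kt.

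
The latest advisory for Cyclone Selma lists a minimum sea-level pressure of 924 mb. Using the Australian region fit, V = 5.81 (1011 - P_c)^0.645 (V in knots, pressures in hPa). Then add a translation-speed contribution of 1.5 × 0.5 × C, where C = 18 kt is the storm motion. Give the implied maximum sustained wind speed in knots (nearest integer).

117 kt

ΔP = 1011 − 924 = 87 mb.
87^0.645 ≈ 17.823.
V ≈ 5.81 × 17.823 ≈ 103.6 kt.
Translation term: 1.5 × 0.5 × 18 = 13.5 kt.
Corrected V ≈ 117.1 kt → 117 kt.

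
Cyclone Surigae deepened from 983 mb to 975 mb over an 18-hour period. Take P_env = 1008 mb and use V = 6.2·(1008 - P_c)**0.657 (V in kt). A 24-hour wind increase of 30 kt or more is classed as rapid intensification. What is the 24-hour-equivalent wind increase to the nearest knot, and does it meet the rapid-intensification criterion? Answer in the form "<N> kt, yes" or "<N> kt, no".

V₁: ΔP = 25, V ≈ 6.2 × 25^0.657 ≈ 51.39 kt.
V₂: ΔP = 33, V ≈ 6.2 × 33^0.657 ≈ 61.67 kt.
ΔV over 18 h = 10.28 kt → 24 h equivalent = 10.28 × 24/18 ≈ 13.71 kt.
14 kt < 30 kt ⇒ not rapid intensification.

14 kt, no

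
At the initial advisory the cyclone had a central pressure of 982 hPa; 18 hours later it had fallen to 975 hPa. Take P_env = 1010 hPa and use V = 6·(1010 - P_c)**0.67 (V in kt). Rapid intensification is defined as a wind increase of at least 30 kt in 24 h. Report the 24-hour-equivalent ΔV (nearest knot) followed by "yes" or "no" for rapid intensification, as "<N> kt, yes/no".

V₁: ΔP = 28, V ≈ 6 × 28^0.67 ≈ 55.94 kt.
V₂: ΔP = 35, V ≈ 6 × 35^0.67 ≈ 64.96 kt.
ΔV over 18 h = 9.02 kt → 24 h equivalent = 9.02 × 24/18 ≈ 12.03 kt.
12 kt < 30 kt ⇒ not rapid intensification.

12 kt, no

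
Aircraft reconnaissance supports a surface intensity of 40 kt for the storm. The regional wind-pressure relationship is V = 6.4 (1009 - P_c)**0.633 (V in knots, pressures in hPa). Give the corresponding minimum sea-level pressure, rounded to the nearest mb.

ΔP = (V / 6.4)^(1/0.633) = (40/6.4)^1.580.
40/6.4 = 6.250; 6.250^1.580 ≈ 18.08 mb.
P_c = 1009 − 18.08 = 990.92 ≈ 991 mb.

991 mb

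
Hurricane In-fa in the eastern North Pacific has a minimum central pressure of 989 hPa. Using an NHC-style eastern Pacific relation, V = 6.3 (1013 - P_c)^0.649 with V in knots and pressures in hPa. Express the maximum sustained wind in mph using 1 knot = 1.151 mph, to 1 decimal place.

ΔP = 1013 − 989 = 24 hPa.
V ≈ 6.3 × 24^0.649 = 6.3 × 7.866 ≈ 49.556 kt.
49.556 × 1.151 ≈ 57.04 mph → 57.0 mph.

57.0 mph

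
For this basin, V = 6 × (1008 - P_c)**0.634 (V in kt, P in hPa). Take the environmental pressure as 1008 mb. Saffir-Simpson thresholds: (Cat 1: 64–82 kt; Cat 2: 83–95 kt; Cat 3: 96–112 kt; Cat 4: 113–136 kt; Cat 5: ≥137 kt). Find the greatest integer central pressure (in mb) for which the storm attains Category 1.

966 mb

Category 1 begins at V = 64 kt.
Required ΔP = (64/6)^(1/0.634) = 10.667^1.577 ≈ 41.83 mb.
P_c ≤ 1008 − 41.83 = 966.17, so the highest integer P_c is 966 mb.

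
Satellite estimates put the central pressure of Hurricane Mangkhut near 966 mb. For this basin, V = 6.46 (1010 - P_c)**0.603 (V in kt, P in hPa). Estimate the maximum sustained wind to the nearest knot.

ΔP = 1010 − 966 = 44 mb.
44^0.603 ≈ 9.795.
V ≈ 6.46 × 9.795 ≈ 63.3 kt.

63 kt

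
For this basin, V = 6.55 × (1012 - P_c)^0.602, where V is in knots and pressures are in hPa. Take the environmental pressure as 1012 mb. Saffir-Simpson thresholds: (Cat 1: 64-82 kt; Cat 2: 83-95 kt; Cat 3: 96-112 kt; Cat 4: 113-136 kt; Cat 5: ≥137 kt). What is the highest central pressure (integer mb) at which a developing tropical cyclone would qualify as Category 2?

944 mb

Category 2 begins at V = 83 kt.
Required ΔP = (83/6.55)^(1/0.602) = 12.672^1.661 ≈ 67.91 mb.
P_c ≤ 1012 − 67.91 = 944.09, so the highest integer P_c is 944 mb.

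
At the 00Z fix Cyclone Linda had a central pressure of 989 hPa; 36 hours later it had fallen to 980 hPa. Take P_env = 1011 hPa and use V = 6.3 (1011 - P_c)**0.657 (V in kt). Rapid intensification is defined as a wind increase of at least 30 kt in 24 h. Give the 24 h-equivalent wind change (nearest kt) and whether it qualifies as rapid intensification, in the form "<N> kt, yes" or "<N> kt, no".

V₁: ΔP = 22, V ≈ 6.3 × 22^0.657 ≈ 48.01 kt.
V₂: ΔP = 31, V ≈ 6.3 × 31^0.657 ≈ 60.14 kt.
ΔV over 36 h = 12.13 kt → 24 h equivalent = 12.13 × 24/36 ≈ 8.09 kt.
8 kt < 30 kt ⇒ not rapid intensification.

8 kt, no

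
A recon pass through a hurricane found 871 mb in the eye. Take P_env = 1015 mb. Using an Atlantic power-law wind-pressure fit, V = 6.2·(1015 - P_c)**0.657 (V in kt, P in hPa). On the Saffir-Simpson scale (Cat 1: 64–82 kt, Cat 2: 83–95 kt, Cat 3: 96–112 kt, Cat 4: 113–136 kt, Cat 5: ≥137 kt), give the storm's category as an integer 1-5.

ΔP = 1015 − 871 = 144 mb.
V ≈ 6.2 × 144^0.657 = 6.2 × 26.18 ≈ 162 kt.
162 kt falls in the Category 5 band.

5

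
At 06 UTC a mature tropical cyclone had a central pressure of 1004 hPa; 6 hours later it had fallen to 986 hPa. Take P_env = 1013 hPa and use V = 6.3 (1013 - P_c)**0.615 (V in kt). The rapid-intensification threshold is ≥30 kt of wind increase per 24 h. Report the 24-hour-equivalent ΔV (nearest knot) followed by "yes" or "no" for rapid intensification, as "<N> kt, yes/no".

94 kt, yes

V₁: ΔP = 9, V ≈ 6.3 × 9^0.615 ≈ 24.33 kt.
V₂: ΔP = 27, V ≈ 6.3 × 27^0.615 ≈ 47.82 kt.
ΔV over 6 h = 23.49 kt → 24 h equivalent = 23.49 × 24/6 ≈ 93.96 kt.
94 kt ≥ 30 kt ⇒ rapid intensification.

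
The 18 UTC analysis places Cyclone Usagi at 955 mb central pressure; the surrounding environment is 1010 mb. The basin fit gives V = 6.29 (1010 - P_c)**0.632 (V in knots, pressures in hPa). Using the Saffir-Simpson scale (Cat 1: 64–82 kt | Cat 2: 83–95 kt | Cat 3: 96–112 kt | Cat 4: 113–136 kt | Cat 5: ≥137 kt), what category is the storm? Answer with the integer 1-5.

ΔP = 1010 − 955 = 55 mb.
V ≈ 6.29 × 55^0.632 = 6.29 × 12.59 ≈ 79 kt.
79 kt falls in the Category 1 band.

1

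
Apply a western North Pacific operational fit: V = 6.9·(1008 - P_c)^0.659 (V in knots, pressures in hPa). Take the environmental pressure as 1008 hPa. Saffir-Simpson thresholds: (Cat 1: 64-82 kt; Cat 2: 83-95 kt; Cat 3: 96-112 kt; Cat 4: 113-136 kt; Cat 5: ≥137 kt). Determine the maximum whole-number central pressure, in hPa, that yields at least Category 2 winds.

Category 2 begins at V = 83 kt.
Required ΔP = (83/6.9)^(1/0.659) = 12.029^1.517 ≈ 43.57 hPa.
P_c ≤ 1008 − 43.57 = 964.43, so the highest integer P_c is 964 hPa.

964 hPa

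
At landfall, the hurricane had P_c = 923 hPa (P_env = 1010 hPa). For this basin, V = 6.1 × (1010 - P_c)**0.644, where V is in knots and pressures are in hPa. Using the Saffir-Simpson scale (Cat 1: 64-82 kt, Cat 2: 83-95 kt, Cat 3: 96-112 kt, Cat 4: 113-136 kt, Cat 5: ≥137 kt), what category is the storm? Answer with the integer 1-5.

ΔP = 1010 − 923 = 87 hPa.
V ≈ 6.1 × 87^0.644 = 6.1 × 17.74 ≈ 108 kt.
108 kt falls in the Category 3 band.

3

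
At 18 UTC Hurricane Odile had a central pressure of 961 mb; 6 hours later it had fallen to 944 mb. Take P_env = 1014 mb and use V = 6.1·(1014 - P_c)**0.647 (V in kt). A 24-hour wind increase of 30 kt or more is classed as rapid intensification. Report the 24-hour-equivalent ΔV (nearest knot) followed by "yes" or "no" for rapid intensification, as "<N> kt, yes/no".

63 kt, yes

V₁: ΔP = 53, V ≈ 6.1 × 53^0.647 ≈ 79.60 kt.
V₂: ΔP = 70, V ≈ 6.1 × 70^0.647 ≈ 95.30 kt.
ΔV over 6 h = 15.70 kt → 24 h equivalent = 15.70 × 24/6 ≈ 62.80 kt.
63 kt ≥ 30 kt ⇒ rapid intensification.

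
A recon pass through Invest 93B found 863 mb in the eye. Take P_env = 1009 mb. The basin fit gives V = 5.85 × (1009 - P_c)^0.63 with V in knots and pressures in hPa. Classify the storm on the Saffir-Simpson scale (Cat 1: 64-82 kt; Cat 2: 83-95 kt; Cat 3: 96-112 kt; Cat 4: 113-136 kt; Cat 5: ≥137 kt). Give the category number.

ΔP = 1009 − 863 = 146 mb.
V ≈ 5.85 × 146^0.63 = 5.85 × 23.10 ≈ 135 kt.
135 kt falls in the Category 4 band.

4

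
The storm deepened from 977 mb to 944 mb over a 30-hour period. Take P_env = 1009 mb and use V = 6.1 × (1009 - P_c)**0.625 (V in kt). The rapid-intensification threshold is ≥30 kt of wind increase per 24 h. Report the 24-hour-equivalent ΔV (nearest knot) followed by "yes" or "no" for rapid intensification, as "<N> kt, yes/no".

24 kt, no

V₁: ΔP = 32, V ≈ 6.1 × 32^0.625 ≈ 53.22 kt.
V₂: ΔP = 65, V ≈ 6.1 × 65^0.625 ≈ 82.87 kt.
ΔV over 30 h = 29.65 kt → 24 h equivalent = 29.65 × 24/30 ≈ 23.72 kt.
24 kt < 30 kt ⇒ not rapid intensification.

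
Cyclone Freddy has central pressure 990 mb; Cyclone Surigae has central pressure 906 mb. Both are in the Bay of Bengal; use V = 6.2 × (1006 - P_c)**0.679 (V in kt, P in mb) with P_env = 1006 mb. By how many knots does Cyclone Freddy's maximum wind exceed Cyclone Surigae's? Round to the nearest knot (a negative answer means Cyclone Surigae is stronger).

Cyclone Freddy: ΔP = 16; V ≈ 6.2 × 16^0.679 ≈ 40.74 kt.
Cyclone Surigae: ΔP = 100; V ≈ 6.2 × 100^0.679 ≈ 141.38 kt.
Difference ≈ 40.74 − 141.38 = -100.64 → -101 kt.

-101 kt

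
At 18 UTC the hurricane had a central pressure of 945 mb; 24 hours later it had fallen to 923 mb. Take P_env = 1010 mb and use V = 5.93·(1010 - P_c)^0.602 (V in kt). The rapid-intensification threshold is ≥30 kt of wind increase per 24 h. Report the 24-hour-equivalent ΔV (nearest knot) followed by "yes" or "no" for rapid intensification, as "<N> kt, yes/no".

14 kt, no

V₁: ΔP = 65, V ≈ 5.93 × 65^0.602 ≈ 73.19 kt.
V₂: ΔP = 87, V ≈ 5.93 × 87^0.602 ≈ 87.23 kt.
ΔV over 24 h = 14.04 kt → 24 h equivalent = 14.04 × 24/24 ≈ 14.04 kt.
14 kt < 30 kt ⇒ not rapid intensification.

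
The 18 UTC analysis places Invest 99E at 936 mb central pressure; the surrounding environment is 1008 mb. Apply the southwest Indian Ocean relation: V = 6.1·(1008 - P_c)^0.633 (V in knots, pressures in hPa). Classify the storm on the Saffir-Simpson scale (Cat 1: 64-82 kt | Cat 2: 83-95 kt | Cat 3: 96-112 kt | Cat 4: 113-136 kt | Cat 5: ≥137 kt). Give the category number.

ΔP = 1008 − 936 = 72 mb.
V ≈ 6.1 × 72^0.633 = 6.1 × 14.99 ≈ 91 kt.
91 kt falls in the Category 2 band.

2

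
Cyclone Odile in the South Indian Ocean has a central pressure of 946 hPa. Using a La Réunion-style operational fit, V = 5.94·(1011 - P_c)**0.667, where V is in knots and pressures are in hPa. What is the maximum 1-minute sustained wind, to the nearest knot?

ΔP = 1011 − 946 = 65 hPa.
65^0.667 ≈ 16.189.
V ≈ 5.94 × 16.189 ≈ 96.2 kt.

96 kt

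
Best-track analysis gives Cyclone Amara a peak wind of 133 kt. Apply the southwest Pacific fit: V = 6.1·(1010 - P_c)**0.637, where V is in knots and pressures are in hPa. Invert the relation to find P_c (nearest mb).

ΔP = (V / 6.1)^(1/0.637) = (133/6.1)^1.570.
133/6.1 = 21.803; 21.803^1.570 ≈ 126.27 mb.
P_c = 1010 − 126.27 = 883.73 ≈ 884 mb.

884 mb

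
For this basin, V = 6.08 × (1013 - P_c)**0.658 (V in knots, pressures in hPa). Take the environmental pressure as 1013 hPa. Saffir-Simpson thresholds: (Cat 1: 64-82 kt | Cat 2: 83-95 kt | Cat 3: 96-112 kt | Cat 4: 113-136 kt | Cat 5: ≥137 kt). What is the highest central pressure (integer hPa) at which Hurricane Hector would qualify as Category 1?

977 hPa

Category 1 begins at V = 64 kt.
Required ΔP = (64/6.08)^(1/0.658) = 10.526^1.520 ≈ 35.78 hPa.
P_c ≤ 1013 − 35.78 = 977.22, so the highest integer P_c is 977 hPa.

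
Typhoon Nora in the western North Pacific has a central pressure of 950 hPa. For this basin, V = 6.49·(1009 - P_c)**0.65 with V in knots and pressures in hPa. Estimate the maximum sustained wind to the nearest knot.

ΔP = 1009 − 950 = 59 hPa.
59^0.65 ≈ 14.160.
V ≈ 6.49 × 14.160 ≈ 91.9 kt.

92 kt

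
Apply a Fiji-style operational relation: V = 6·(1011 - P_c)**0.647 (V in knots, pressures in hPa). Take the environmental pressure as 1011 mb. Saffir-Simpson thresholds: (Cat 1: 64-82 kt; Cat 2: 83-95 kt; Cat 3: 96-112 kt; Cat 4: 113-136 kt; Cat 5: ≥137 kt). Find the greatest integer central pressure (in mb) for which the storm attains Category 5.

885 mb

Category 5 begins at V = 137 kt.
Required ΔP = (137/6)^(1/0.647) = 22.833^1.546 ≈ 125.83 mb.
P_c ≤ 1011 − 125.83 = 885.17, so the highest integer P_c is 885 mb.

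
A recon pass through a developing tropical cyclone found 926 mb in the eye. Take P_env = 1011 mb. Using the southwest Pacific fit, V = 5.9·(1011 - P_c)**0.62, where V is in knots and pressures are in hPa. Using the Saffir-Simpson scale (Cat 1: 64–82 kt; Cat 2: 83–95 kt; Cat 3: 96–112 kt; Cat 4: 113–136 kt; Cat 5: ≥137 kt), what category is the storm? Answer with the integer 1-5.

ΔP = 1011 − 926 = 85 mb.
V ≈ 5.9 × 85^0.62 = 5.9 × 15.71 ≈ 93 kt.
93 kt falls in the Category 2 band.

2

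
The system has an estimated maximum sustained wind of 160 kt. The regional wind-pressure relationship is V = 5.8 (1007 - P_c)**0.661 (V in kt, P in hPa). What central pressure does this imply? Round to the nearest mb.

ΔP = (V / 5.8)^(1/0.661) = (160/5.8)^1.513.
160/5.8 = 27.586; 27.586^1.513 ≈ 151.20 mb.
P_c = 1007 − 151.20 = 855.80 ≈ 856 mb.

856 mb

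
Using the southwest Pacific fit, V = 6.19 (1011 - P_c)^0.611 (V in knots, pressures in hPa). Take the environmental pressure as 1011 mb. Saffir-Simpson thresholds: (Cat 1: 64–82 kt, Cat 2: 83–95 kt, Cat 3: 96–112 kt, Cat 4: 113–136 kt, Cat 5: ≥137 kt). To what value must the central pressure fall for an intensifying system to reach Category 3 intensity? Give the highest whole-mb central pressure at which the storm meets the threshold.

922 mb

Category 3 begins at V = 96 kt.
Required ΔP = (96/6.19)^(1/0.611) = 15.509^1.637 ≈ 88.83 mb.
P_c ≤ 1011 − 88.83 = 922.17, so the highest integer P_c is 922 mb.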